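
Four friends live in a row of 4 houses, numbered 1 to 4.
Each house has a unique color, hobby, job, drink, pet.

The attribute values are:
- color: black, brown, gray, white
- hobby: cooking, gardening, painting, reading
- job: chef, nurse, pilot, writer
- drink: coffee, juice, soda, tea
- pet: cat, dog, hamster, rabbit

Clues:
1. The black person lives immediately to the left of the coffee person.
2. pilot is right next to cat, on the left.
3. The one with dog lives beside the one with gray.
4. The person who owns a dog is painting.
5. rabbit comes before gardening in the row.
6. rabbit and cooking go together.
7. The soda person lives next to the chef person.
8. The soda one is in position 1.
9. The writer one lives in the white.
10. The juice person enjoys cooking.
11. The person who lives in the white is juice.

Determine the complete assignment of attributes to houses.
Solution:

House | Color | Hobby | Job | Drink | Pet
-----------------------------------------
  1   | black | painting | pilot | soda | dog
  2   | gray | reading | chef | coffee | cat
  3   | white | cooking | writer | juice | rabbit
  4   | brown | gardening | nurse | tea | hamster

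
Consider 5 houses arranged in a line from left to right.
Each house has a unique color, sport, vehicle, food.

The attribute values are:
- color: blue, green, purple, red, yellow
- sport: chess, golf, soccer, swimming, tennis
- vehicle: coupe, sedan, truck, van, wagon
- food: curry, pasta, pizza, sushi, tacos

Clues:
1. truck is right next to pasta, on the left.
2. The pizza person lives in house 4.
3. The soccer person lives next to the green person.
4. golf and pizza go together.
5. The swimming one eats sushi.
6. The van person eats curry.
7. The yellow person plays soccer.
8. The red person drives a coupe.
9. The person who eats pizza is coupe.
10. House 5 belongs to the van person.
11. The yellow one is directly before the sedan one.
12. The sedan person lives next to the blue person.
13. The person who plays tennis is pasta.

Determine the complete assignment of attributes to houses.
Solution:

House | Color | Sport | Vehicle | Food
--------------------------------------
  1   | yellow | soccer | truck | tacos
  2   | green | tennis | sedan | pasta
  3   | blue | swimming | wagon | sushi
  4   | red | golf | coupe | pizza
  5   | purple | chess | van | curry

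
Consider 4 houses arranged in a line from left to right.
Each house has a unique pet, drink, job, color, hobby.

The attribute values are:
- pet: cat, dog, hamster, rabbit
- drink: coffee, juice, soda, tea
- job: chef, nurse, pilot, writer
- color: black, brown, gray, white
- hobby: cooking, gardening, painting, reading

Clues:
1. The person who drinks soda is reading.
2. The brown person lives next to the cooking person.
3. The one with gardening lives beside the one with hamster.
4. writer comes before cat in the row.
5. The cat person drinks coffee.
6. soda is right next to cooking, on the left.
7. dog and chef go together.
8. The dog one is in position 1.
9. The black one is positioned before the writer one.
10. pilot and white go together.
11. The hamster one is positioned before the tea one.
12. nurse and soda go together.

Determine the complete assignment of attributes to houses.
Solution:

House | Pet | Drink | Job | Color | Hobby
-----------------------------------------
  1   | dog | juice | chef | black | gardening
  2   | hamster | soda | nurse | brown | reading
  3   | rabbit | tea | writer | gray | cooking
  4   | cat | coffee | pilot | white | painting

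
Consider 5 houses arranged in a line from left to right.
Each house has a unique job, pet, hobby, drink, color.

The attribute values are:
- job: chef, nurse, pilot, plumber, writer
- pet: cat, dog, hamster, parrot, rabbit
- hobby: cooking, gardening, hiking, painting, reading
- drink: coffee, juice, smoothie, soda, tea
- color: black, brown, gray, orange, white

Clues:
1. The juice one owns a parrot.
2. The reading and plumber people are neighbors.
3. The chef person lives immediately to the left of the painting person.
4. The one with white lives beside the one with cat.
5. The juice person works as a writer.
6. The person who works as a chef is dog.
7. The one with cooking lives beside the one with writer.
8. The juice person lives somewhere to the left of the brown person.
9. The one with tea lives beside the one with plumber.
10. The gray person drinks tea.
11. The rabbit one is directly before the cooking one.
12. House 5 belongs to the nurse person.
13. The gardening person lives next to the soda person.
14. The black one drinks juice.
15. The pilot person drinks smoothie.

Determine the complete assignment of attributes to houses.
Solution:

House | Job | Pet | Hobby | Drink | Color
-----------------------------------------
  1   | chef | dog | reading | tea | gray
  2   | plumber | rabbit | painting | coffee | white
  3   | pilot | cat | cooking | smoothie | orange
  4   | writer | parrot | gardening | juice | black
  5   | nurse | hamster | hiking | soda | brown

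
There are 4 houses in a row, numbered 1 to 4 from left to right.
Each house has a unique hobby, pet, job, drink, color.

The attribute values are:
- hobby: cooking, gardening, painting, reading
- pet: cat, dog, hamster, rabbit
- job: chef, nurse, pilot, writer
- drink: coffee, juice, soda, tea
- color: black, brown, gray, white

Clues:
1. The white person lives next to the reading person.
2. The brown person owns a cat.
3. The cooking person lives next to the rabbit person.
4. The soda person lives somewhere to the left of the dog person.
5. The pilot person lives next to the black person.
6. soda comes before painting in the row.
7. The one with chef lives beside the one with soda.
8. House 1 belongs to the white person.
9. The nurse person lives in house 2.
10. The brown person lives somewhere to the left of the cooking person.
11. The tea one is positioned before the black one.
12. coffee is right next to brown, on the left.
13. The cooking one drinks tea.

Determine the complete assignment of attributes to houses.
Solution:

House | Hobby | Pet | Job | Drink | Color
-----------------------------------------
  1   | gardening | hamster | chef | coffee | white
  2   | reading | cat | nurse | soda | brown
  3   | cooking | dog | pilot | tea | gray
  4   | painting | rabbit | writer | juice | black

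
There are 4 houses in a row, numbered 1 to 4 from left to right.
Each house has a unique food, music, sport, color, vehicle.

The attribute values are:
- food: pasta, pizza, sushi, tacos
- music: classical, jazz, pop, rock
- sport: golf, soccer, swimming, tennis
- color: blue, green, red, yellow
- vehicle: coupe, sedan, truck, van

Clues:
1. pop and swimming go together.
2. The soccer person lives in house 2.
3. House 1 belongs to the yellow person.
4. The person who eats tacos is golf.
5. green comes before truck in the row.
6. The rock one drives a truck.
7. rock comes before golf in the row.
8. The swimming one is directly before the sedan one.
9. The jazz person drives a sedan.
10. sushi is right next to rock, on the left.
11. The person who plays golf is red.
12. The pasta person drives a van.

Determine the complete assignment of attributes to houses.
Solution:

House | Food | Music | Sport | Color | Vehicle
----------------------------------------------
  1   | pasta | pop | swimming | yellow | van
  2   | sushi | jazz | soccer | green | sedan
  3   | pizza | rock | tennis | blue | truck
  4   | tacos | classical | golf | red | coupe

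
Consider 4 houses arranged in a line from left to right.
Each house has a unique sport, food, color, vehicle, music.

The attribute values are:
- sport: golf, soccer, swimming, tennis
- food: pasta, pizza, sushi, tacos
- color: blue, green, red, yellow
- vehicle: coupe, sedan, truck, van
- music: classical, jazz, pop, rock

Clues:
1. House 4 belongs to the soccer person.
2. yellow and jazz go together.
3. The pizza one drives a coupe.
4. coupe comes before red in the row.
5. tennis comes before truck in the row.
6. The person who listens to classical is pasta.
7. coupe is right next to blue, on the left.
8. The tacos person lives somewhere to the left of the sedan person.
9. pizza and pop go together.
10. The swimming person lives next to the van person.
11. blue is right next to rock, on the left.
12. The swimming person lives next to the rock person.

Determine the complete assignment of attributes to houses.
Solution:

House | Sport | Food | Color | Vehicle | Music
----------------------------------------------
  1   | tennis | pizza | green | coupe | pop
  2   | swimming | pasta | blue | truck | classical
  3   | golf | tacos | red | van | rock
  4   | soccer | sushi | yellow | sedan | jazz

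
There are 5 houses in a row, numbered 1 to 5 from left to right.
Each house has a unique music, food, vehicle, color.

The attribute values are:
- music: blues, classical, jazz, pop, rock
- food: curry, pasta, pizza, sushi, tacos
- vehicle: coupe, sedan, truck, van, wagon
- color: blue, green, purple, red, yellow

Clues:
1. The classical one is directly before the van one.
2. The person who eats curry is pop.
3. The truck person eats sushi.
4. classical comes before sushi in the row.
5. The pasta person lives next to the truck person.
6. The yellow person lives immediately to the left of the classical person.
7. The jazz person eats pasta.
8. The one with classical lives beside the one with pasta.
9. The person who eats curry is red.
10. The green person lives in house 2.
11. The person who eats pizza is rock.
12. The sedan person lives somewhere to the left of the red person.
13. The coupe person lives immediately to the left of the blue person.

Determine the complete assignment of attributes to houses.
Solution:

House | Music | Food | Vehicle | Color
--------------------------------------
  1   | rock | pizza | sedan | yellow
  2   | classical | tacos | coupe | green
  3   | jazz | pasta | van | blue
  4   | blues | sushi | truck | purple
  5   | pop | curry | wagon | red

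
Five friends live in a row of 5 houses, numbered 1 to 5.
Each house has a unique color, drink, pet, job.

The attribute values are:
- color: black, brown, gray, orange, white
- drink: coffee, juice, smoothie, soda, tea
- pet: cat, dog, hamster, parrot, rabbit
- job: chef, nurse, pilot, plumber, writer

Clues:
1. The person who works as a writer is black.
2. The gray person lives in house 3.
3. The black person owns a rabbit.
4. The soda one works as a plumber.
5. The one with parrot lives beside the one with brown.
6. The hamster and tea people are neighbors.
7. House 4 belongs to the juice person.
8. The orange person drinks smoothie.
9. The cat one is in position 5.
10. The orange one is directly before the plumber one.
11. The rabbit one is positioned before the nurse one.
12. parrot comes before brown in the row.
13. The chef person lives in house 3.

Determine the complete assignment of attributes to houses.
Solution:

House | Color | Drink | Pet | Job
---------------------------------
  1   | orange | smoothie | parrot | pilot
  2   | brown | soda | hamster | plumber
  3   | gray | tea | dog | chef
  4   | black | juice | rabbit | writer
  5   | white | coffee | cat | nurse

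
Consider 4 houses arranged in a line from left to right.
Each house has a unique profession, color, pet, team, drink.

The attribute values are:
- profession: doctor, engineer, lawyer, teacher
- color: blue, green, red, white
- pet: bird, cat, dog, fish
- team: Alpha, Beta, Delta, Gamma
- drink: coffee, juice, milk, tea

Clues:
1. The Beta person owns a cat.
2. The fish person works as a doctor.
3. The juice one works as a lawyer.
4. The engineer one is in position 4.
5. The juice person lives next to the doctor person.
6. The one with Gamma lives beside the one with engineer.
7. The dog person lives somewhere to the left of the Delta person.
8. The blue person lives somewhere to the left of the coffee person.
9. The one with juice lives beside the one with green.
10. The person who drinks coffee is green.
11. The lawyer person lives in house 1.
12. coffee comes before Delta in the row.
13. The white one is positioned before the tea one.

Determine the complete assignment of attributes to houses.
Solution:

House | Profession | Color | Pet | Team | Drink
-----------------------------------------------
  1   | lawyer | blue | cat | Beta | juice
  2   | doctor | green | fish | Alpha | coffee
  3   | teacher | white | dog | Gamma | milk
  4   | engineer | red | bird | Delta | tea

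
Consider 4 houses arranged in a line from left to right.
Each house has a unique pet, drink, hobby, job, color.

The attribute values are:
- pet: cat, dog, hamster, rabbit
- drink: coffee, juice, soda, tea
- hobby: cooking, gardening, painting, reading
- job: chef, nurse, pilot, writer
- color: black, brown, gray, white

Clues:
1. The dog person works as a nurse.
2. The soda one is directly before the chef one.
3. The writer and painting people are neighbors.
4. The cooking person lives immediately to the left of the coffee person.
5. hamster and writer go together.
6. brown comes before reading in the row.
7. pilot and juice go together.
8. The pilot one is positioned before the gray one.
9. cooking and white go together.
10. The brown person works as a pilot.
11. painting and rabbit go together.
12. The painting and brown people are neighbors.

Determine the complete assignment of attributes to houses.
Solution:

House | Pet | Drink | Hobby | Job | Color
-----------------------------------------
  1   | hamster | soda | cooking | writer | white
  2   | rabbit | coffee | painting | chef | black
  3   | cat | juice | gardening | pilot | brown
  4   | dog | tea | reading | nurse | gray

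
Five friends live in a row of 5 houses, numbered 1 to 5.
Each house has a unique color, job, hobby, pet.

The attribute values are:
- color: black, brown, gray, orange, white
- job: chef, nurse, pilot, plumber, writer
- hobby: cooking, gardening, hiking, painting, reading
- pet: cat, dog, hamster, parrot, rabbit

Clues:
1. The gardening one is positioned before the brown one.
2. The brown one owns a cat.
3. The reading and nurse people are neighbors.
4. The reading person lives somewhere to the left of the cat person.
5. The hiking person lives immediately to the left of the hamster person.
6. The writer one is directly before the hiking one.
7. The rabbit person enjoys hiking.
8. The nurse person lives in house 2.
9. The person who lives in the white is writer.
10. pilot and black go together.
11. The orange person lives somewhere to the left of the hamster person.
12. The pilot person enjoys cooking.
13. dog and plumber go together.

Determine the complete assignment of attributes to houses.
Solution:

House | Color | Job | Hobby | Pet
---------------------------------
  1   | white | writer | reading | parrot
  2   | orange | nurse | hiking | rabbit
  3   | black | pilot | cooking | hamster
  4   | gray | plumber | gardening | dog
  5   | brown | chef | painting | cat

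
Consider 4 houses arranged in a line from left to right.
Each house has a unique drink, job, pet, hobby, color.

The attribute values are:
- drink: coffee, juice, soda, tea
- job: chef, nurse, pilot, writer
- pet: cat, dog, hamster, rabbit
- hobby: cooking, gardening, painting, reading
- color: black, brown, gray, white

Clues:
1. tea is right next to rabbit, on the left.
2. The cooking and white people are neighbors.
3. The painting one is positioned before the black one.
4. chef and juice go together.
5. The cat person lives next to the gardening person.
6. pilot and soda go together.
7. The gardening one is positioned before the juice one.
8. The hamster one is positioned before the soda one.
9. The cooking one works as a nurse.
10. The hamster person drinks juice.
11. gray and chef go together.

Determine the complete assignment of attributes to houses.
Solution:

House | Drink | Job | Pet | Hobby | Color
-----------------------------------------
  1   | tea | nurse | cat | cooking | brown
  2   | coffee | writer | rabbit | gardening | white
  3   | juice | chef | hamster | painting | gray
  4   | soda | pilot | dog | reading | black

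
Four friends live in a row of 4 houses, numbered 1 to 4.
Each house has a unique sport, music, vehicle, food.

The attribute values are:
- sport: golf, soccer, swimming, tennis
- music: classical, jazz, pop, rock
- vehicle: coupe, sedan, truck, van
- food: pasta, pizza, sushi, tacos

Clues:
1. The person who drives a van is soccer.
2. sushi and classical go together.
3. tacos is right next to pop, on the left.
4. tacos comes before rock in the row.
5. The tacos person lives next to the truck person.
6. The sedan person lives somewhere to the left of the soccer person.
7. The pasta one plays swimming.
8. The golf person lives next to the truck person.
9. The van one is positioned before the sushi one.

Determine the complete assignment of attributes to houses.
Solution:

House | Sport | Music | Vehicle | Food
--------------------------------------
  1   | golf | jazz | sedan | tacos
  2   | swimming | pop | truck | pasta
  3   | soccer | rock | van | pizza
  4   | tennis | classical | coupe | sushi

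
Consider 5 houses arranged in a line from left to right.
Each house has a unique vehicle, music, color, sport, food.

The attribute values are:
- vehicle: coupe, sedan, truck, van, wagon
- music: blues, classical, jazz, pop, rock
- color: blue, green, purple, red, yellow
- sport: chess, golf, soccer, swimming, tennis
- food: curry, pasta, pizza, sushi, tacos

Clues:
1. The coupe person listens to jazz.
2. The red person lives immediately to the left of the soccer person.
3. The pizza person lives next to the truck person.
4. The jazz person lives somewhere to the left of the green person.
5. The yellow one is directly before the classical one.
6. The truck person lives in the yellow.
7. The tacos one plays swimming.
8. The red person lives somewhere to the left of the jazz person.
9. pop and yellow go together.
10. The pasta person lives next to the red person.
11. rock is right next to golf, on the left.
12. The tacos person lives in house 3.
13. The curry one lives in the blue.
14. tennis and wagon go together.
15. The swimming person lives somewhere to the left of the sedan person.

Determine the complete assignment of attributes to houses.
Solution:

House | Vehicle | Music | Color | Sport | Food
----------------------------------------------
  1   | wagon | rock | purple | tennis | pizza
  2   | truck | pop | yellow | golf | pasta
  3   | van | classical | red | swimming | tacos
  4   | coupe | jazz | blue | soccer | curry
  5   | sedan | blues | green | chess | sushi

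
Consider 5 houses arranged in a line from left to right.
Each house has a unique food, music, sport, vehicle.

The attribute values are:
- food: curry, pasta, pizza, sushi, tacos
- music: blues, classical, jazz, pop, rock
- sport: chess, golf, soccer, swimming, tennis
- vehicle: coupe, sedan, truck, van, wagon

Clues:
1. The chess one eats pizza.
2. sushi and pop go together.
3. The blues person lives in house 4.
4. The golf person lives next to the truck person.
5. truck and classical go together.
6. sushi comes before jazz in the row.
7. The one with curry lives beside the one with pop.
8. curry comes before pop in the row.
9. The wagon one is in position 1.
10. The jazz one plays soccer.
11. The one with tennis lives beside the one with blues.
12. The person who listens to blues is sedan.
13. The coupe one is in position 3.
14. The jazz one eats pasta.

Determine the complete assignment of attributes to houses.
Solution:

House | Food | Music | Sport | Vehicle
--------------------------------------
  1   | tacos | rock | golf | wagon
  2   | curry | classical | swimming | truck
  3   | sushi | pop | tennis | coupe
  4   | pizza | blues | chess | sedan
  5   | pasta | jazz | soccer | van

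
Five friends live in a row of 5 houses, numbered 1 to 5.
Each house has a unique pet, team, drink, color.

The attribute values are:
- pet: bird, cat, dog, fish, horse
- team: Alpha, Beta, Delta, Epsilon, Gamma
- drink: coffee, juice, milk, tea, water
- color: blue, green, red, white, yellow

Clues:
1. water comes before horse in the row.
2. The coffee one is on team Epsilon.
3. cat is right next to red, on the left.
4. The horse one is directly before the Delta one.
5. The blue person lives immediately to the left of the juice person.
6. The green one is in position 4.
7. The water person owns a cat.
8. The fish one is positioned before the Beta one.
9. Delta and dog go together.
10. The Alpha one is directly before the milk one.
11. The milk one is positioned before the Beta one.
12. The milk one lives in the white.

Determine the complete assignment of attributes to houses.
Solution:

House | Pet | Team | Drink | Color
----------------------------------
  1   | cat | Gamma | water | blue
  2   | horse | Alpha | juice | red
  3   | dog | Delta | milk | white
  4   | fish | Epsilon | coffee | green
  5   | bird | Beta | tea | yellow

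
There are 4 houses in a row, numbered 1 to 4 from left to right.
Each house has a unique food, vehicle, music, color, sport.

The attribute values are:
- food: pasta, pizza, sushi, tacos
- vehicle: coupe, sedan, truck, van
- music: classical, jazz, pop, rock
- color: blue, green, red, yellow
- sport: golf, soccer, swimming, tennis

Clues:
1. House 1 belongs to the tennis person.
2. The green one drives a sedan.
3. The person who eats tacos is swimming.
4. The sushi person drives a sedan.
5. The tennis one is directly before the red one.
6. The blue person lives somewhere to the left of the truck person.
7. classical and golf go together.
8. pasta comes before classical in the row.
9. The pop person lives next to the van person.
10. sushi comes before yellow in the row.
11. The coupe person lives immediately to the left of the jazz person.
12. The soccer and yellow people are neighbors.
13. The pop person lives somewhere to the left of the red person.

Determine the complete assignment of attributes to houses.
Solution:

House | Food | Vehicle | Music | Color | Sport
----------------------------------------------
  1   | pasta | coupe | pop | blue | tennis
  2   | tacos | van | jazz | red | swimming
  3   | sushi | sedan | rock | green | soccer
  4   | pizza | truck | classical | yellow | golf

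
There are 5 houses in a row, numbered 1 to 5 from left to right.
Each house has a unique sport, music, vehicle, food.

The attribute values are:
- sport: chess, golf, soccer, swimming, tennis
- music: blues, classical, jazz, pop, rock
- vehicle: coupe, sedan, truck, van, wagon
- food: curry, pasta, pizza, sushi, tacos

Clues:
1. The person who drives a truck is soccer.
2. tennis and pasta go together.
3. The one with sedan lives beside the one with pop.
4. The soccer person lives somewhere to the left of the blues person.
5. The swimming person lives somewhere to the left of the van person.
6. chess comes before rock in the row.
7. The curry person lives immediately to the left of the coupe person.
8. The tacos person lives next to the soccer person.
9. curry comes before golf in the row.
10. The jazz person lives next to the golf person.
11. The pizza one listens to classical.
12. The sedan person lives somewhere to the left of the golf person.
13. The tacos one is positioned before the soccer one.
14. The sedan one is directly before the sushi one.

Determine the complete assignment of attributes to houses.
Solution:

House | Sport | Music | Vehicle | Food
--------------------------------------
  1   | chess | jazz | sedan | curry
  2   | golf | pop | coupe | sushi
  3   | swimming | rock | wagon | tacos
  4   | soccer | classical | truck | pizza
  5   | tennis | blues | van | pasta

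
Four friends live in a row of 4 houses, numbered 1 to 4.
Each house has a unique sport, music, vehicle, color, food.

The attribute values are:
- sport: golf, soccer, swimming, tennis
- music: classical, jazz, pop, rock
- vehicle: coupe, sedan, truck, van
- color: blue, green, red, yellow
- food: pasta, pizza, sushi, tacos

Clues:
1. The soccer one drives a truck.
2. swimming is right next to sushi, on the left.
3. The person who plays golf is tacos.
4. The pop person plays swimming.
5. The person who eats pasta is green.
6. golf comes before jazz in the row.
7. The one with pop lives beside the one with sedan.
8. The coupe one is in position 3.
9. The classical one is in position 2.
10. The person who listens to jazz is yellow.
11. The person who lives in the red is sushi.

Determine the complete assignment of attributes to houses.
Solution:

House | Sport | Music | Vehicle | Color | Food
----------------------------------------------
  1   | swimming | pop | van | green | pasta
  2   | tennis | classical | sedan | red | sushi
  3   | golf | rock | coupe | blue | tacos
  4   | soccer | jazz | truck | yellow | pizza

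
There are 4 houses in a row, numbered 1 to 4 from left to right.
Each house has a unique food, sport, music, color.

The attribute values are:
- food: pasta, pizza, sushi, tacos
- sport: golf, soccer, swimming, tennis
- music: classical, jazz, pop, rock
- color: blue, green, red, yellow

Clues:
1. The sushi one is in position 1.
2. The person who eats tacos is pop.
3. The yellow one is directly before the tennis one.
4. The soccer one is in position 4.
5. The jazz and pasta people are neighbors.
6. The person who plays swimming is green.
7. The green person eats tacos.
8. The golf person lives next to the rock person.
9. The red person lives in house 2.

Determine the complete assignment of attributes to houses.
Solution:

House | Food | Sport | Music | Color
------------------------------------
  1   | sushi | golf | jazz | yellow
  2   | pasta | tennis | rock | red
  3   | tacos | swimming | pop | green
  4   | pizza | soccer | classical | blue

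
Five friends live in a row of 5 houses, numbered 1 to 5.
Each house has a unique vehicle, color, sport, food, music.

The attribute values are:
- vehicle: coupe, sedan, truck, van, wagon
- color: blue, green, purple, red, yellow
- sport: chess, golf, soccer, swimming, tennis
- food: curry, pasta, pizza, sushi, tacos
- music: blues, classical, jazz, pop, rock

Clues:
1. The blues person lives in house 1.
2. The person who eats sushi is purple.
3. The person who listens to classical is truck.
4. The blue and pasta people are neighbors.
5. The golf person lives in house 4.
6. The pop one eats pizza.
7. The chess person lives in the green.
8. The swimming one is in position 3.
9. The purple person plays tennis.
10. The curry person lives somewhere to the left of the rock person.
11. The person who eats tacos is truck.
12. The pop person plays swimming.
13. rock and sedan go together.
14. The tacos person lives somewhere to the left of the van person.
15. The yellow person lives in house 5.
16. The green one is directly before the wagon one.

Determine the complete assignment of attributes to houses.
Solution:

House | Vehicle | Color | Sport | Food | Music
----------------------------------------------
  1   | coupe | purple | tennis | sushi | blues
  2   | truck | green | chess | tacos | classical
  3   | wagon | red | swimming | pizza | pop
  4   | van | blue | golf | curry | jazz
  5   | sedan | yellow | soccer | pasta | rock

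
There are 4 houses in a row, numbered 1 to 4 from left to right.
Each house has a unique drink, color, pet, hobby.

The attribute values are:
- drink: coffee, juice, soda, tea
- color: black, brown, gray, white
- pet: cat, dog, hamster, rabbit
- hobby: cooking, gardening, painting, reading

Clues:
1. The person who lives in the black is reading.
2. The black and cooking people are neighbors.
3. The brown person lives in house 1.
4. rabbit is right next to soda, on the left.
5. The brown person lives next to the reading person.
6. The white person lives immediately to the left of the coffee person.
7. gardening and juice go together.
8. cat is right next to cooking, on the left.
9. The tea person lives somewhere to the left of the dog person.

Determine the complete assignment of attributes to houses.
Solution:

House | Drink | Color | Pet | Hobby
-----------------------------------
  1   | juice | brown | rabbit | gardening
  2   | soda | black | cat | reading
  3   | tea | white | hamster | cooking
  4   | coffee | gray | dog | painting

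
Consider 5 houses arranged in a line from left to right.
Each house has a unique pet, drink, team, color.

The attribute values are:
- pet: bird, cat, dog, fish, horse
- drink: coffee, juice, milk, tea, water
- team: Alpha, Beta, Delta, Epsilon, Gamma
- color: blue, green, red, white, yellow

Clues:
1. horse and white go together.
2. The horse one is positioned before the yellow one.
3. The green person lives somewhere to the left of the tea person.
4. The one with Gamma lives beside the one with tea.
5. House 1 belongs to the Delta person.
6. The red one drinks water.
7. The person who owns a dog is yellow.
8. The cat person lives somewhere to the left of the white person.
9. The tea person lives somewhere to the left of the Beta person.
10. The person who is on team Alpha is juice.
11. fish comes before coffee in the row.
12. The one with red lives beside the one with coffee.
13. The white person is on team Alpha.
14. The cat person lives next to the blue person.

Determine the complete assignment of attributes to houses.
Solution:

House | Pet | Drink | Team | Color
----------------------------------
  1   | fish | water | Delta | red
  2   | cat | coffee | Gamma | green
  3   | bird | tea | Epsilon | blue
  4   | horse | juice | Alpha | white
  5   | dog | milk | Beta | yellow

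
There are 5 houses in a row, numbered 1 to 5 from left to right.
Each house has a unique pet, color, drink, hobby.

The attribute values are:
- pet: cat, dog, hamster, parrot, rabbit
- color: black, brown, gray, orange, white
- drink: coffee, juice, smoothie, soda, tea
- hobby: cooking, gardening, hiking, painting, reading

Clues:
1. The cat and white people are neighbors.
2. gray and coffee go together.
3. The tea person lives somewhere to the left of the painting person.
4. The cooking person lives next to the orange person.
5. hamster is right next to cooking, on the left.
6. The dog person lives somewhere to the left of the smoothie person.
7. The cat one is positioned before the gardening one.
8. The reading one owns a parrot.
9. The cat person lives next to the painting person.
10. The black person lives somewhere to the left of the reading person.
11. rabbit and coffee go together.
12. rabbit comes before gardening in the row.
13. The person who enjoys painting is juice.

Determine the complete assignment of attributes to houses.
Solution:

House | Pet | Color | Drink | Hobby
-----------------------------------
  1   | cat | black | tea | hiking
  2   | hamster | white | juice | painting
  3   | rabbit | gray | coffee | cooking
  4   | dog | orange | soda | gardening
  5   | parrot | brown | smoothie | reading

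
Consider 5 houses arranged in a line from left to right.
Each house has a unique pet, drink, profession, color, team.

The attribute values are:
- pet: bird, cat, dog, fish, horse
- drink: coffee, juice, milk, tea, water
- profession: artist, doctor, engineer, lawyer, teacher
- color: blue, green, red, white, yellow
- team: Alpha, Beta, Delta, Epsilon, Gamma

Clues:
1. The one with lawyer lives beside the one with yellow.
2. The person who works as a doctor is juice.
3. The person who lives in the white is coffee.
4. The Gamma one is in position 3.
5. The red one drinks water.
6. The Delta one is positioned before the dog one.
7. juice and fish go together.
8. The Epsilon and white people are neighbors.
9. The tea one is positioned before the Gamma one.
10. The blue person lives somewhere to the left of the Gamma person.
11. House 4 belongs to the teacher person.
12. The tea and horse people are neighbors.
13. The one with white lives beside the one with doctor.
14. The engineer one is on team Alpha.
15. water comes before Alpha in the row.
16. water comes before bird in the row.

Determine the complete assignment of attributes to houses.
Solution:

House | Pet | Drink | Profession | Color | Team
-----------------------------------------------
  1   | cat | tea | artist | blue | Epsilon
  2   | horse | coffee | lawyer | white | Delta
  3   | fish | juice | doctor | yellow | Gamma
  4   | dog | water | teacher | red | Beta
  5   | bird | milk | engineer | green | Alpha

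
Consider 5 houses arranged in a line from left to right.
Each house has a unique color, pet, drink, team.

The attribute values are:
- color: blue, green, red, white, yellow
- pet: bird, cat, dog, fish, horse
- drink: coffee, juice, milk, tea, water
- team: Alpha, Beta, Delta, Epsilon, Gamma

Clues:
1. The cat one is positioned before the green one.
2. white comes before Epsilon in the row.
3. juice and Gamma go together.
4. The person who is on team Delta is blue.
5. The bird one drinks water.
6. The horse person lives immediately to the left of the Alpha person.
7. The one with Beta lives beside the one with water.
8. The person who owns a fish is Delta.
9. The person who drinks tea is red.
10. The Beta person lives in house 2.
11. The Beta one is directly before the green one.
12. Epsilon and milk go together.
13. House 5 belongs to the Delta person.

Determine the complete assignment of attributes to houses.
Solution:

House | Color | Pet | Drink | Team
----------------------------------
  1   | white | cat | juice | Gamma
  2   | red | horse | tea | Beta
  3   | green | bird | water | Alpha
  4   | yellow | dog | milk | Epsilon
  5   | blue | fish | coffee | Delta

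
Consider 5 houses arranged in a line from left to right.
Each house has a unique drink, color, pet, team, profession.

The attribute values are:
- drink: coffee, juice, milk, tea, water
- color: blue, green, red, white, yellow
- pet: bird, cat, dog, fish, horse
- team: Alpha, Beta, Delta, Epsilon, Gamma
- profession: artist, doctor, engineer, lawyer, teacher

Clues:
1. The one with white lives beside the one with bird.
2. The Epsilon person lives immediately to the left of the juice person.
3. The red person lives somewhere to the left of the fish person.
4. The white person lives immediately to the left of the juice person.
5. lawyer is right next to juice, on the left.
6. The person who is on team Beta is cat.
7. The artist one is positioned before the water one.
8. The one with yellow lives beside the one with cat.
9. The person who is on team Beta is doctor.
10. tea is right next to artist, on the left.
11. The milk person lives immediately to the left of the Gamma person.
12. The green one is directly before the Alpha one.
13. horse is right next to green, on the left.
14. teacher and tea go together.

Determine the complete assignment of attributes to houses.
Solution:

House | Drink | Color | Pet | Team | Profession
-----------------------------------------------
  1   | milk | white | horse | Epsilon | lawyer
  2   | juice | green | bird | Gamma | engineer
  3   | tea | red | dog | Alpha | teacher
  4   | coffee | yellow | fish | Delta | artist
  5   | water | blue | cat | Beta | doctor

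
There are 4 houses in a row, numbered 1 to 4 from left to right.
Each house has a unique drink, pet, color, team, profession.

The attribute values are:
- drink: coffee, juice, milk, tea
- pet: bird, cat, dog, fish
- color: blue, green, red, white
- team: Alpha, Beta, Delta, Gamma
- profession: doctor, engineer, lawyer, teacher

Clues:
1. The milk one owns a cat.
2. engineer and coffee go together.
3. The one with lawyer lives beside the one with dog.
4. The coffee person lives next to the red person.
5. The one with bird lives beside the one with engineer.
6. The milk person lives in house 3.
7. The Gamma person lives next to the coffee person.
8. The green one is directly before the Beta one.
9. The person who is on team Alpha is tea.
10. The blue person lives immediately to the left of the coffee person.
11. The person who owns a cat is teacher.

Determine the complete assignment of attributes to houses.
Solution:

House | Drink | Pet | Color | Team | Profession
-----------------------------------------------
  1   | juice | bird | blue | Gamma | lawyer
  2   | coffee | dog | green | Delta | engineer
  3   | milk | cat | red | Beta | teacher
  4   | tea | fish | white | Alpha | doctor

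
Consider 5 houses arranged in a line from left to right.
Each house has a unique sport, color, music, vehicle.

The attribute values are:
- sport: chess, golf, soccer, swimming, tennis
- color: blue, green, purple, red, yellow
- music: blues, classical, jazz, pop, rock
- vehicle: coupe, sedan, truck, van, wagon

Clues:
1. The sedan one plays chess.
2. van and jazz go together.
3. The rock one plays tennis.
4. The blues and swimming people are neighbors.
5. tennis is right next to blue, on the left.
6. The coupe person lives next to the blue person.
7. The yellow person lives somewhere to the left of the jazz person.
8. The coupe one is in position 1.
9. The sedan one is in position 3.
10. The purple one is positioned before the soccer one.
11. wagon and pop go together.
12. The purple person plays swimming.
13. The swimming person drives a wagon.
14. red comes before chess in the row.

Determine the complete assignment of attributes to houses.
Solution:

House | Sport | Color | Music | Vehicle
---------------------------------------
  1   | tennis | red | rock | coupe
  2   | golf | blue | classical | truck
  3   | chess | yellow | blues | sedan
  4   | swimming | purple | pop | wagon
  5   | soccer | green | jazz | van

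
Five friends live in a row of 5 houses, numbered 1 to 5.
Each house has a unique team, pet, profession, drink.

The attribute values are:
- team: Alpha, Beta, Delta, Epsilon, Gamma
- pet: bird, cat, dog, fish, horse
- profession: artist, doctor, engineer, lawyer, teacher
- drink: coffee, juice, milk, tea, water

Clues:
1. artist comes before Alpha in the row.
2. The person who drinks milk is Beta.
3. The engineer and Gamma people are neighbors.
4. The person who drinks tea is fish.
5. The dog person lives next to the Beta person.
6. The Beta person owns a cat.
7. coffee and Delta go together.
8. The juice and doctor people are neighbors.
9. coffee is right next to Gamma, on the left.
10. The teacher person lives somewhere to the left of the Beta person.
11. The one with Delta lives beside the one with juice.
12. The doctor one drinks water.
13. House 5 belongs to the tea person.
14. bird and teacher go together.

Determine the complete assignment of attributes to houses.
Solution:

House | Team | Pet | Profession | Drink
---------------------------------------
  1   | Delta | horse | engineer | coffee
  2   | Gamma | bird | teacher | juice
  3   | Epsilon | dog | doctor | water
  4   | Beta | cat | artist | milk
  5   | Alpha | fish | lawyer | tea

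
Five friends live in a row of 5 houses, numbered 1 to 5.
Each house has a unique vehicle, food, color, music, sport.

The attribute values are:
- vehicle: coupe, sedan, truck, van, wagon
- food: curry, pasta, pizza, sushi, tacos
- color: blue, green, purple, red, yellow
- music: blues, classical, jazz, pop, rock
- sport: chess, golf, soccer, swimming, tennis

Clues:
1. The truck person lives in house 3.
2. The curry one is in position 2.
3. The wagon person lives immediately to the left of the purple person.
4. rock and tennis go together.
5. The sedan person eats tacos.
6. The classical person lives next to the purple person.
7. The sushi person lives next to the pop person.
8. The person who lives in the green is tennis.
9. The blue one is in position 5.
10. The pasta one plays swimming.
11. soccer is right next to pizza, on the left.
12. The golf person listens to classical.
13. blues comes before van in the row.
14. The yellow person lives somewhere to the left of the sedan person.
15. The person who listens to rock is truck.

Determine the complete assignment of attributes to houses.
Solution:

House | Vehicle | Food | Color | Music | Sport
----------------------------------------------
  1   | wagon | sushi | yellow | classical | golf
  2   | coupe | curry | purple | pop | soccer
  3   | truck | pizza | green | rock | tennis
  4   | sedan | tacos | red | blues | chess
  5   | van | pasta | blue | jazz | swimming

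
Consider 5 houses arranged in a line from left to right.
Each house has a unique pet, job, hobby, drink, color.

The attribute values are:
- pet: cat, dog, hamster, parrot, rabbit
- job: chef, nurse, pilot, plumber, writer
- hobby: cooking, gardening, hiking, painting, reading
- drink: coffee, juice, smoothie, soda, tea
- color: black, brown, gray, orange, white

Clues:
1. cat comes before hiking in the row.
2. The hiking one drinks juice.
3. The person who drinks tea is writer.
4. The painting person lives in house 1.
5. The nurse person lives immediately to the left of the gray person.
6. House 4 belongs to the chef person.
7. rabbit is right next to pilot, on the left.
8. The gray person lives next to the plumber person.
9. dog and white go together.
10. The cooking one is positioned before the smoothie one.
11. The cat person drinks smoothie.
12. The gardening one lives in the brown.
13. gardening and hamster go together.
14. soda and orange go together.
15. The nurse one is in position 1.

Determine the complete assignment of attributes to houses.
Solution:

House | Pet | Job | Hobby | Drink | Color
-----------------------------------------
  1   | rabbit | nurse | painting | soda | orange
  2   | parrot | pilot | cooking | coffee | gray
  3   | cat | plumber | reading | smoothie | black
  4   | dog | chef | hiking | juice | white
  5   | hamster | writer | gardening | tea | brown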